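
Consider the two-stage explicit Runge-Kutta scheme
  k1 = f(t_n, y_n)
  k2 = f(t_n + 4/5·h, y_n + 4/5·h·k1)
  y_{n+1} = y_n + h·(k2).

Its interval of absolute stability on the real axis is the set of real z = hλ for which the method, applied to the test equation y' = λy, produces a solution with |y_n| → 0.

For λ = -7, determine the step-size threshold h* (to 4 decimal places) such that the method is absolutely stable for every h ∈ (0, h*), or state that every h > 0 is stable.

(-1.2500,0); λ=-7 ⇒ h* = (5/4)/7 = 0.1786.

With y'=λy (z=hλ):
  k1=λy_n ⇒ h·k1=z·y_n;  k2=λ(1+4/5z)y_n ⇒ h·k2=z(1+4/5z)y_n
  y_{n+1}/y_n = 1 + z(1+4/5z) = 1 + z + 4/5z²
  R(z) = 1 + z + 4/5z².

Boundary: |R(x)|=1, x<0.
x=-1.27: |R|=1.0203
R=1: x+4/5x²=0 ⇒ x=−5/4=-1.2500; min R=1−1/(4·4/5)=0.6875>−1
Confirm numerically:
  x=-1.223: |R|=0.97358 <1
  x=-1.050: |R|=0.83200 <1
  x=-0.773: |R|=0.70502 <1
  x=-0.663: |R|=0.68866 <1
  x=-1.682: |R|=1.58130 >1
  x=-1.601: |R|=1.44956 >1
  x=-1.473: |R|=1.26278 >1
Stable set (-1.2500, 0).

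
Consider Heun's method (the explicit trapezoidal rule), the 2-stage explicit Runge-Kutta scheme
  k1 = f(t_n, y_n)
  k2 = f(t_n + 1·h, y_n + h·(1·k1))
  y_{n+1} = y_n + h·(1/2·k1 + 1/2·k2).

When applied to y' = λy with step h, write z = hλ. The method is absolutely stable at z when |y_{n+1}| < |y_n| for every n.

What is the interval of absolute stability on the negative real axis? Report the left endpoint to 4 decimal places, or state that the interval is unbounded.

(-2.0000, 0).

Test eqn y'=λy, z=hλ:
  order 2, 2-stage ⇒ R(z)=1+z+z^2/2
  (e.g. R(-0.49)=0.63005, |R|=0.63005)

Need |R(x)|<1, x<0.
x=-0.49: |R|=0.6300
|R(-1.39)|=0.5760 |R(-1.11)|=0.5060 |R(-0.7)|=0.5450
Bisect:
  x_lo=-2.3982 |R|=1.4775  x_hi=-0.2425 |R|=0.7869
  mid=-1.32035 |R|=0.55131 →hi
  mid=-1.85927 |R|=0.86917 →hi
  mid=-2.12873 |R|=1.13702 →lo
  mid=-1.99400 |R|=0.99402 →hi
  mid=-2.06137 |R|=1.06325 →lo
  mid=-2.02769 |R|=1.02807 →lo
  mid=-2.01084 |R|=1.01090 →lo
  mid=-2.00242 |R|=1.00243 →lo
  mid=-1.99821 |R|=0.99821 →hi
  ...
  [-2.00005,-1.99992] ⇒ x*=-2.0000
Interval (-2.0000, 0).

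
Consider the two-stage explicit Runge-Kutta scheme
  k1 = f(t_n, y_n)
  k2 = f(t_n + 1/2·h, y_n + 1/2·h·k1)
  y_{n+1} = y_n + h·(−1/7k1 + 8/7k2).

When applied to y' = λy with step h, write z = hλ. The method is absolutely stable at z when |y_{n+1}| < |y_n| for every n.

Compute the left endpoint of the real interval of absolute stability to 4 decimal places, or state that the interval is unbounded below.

z* = -1.7500.

Test eqn y'=λy, z=hλ:
  k1=λy_n ⇒ h·k1=z·y_n;  k2=λ(1+1/2z)y_n ⇒ h·k2=z(1+1/2z)y_n
  y_{n+1}/y_n = 1 − 1/7z + 8/7z(1+1/2z) = 1 + z + 4/7z²
  R(z) = 1 + z + 4/7z².

Need |R(x)|<1, x<0.
x=-0.79: |R|=0.5666
R=1: x+4/7x²=0 ⇒ x=−7/4=-1.7500; min R=1−1/(4·4/7)=0.5625>−1
Confirm numerically:
  x=-1.016: |R|=0.57386 <1
  x=-0.755: |R|=0.57073 <1
  x=-0.751: |R|=0.57129 <1
  x=-1.803: |R|=1.05461 >1
  x=-1.770: |R|=1.02023 >1
So |R|<1 on (-1.7500, 0).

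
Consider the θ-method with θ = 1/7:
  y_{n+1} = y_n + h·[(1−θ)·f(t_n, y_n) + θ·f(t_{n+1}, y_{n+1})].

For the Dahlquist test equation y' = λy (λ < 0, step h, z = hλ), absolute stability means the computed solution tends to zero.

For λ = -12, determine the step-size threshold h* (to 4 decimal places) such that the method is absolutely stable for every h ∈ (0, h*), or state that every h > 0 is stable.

(-2.8000,0); λ=-12 ⇒ h* = (14/5)/12 = 0.2333.

Test eqn y'=λy, z=hλ:
  y_{n+1} = y_n + z·[6/7·y_n + 1/7·y_{n+1}] ⇒ (1 − 1/7z)y_{n+1} = (1 + 6/7z)y_n
  ⇒ R(z) = (1 + 6/7z)/(1 − 1/7z).

Solve |R(x)|<1 on ℝ⁻.
x=-0.51: |R|=0.5246
R=−1: 1+6/7x = −1+1/7x ⇒ -5/7x=2 ⇒ x=2/(-5/7)=-2.8000
Confirm numerically:
  x=-2.397: |R|=0.78557 <1
  x=-2.101: |R|=0.61598 <1
  x=-1.781: |R|=0.41977 <1
  x=-1.294: |R|=0.09211 <1
  x=-3.262: |R|=1.22510 >1
  x=-2.901: |R|=1.05100 >1
Interval (-2.8000, 0).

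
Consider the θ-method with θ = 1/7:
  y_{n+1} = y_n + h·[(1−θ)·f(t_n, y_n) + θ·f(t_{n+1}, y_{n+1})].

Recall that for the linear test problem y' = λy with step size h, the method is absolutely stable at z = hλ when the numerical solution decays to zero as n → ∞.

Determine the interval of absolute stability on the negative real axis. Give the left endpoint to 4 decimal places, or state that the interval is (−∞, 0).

With y'=λy (z=hλ):
  y_{n+1} = y_n + z·[6/7·y_n + 1/7·y_{n+1}] ⇒ (1 − 1/7z)y_{n+1} = (1 + 6/7z)y_n
  R(z) = (1 + 6/7z)/(1 − 1/7z).

Find x<0 with |R(x)|<1.
x=-0.67: |R|=0.3885
R=−1: 1+6/7x = −1+1/7x ⇒ -5/7x=2 ⇒ x=2/(-5/7)=-2.8000
Confirm numerically:
  x=-2.360: |R|=0.76496 <1
  x=-2.226: |R|=0.68892 <1
  x=-1.951: |R|=0.52575 <1
  x=-3.193: |R|=1.19278 >1
  x=-3.106: |R|=1.15140 >1
  x=-2.909: |R|=1.05500 >1
Interval (-2.8000, 0).

(-2.8000, 0).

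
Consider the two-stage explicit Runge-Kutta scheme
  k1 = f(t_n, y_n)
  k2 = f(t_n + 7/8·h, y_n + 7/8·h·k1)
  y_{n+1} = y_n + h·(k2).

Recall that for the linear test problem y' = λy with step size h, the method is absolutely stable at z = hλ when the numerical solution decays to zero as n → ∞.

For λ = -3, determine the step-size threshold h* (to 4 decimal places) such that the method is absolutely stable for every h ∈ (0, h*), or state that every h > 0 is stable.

On y'=λy, z=hλ:
  k1=λy_n ⇒ h·k1=z·y_n;  k2=λ(1+7/8z)y_n ⇒ h·k2=z(1+7/8z)y_n
  y_{n+1}/y_n = 1 + z(1+7/8z) = 1 + z + 7/8z²
  R(z) = 1 + z + 7/8z².

Find x<0 with |R(x)|<1.
x=-1.64: |R|=1.7134
R=1: x+7/8x²=0 ⇒ x=−8/7=-1.1429; min R=1−1/(4·7/8)=0.7143>−1
Confirm numerically:
  x=-0.788: |R|=0.75533 <1
  x=-0.732: |R|=0.73685 <1
  x=-0.574: |R|=0.71429 <1
  x=-0.486: |R|=0.72067 <1
  x=-1.330: |R|=1.21779 >1
  x=-1.210: |R|=1.07109 >1
  x=-1.165: |R|=1.02257 >1
Interval (-1.1429, 0).

(-1.1429,0); λ=-3 ⇒ h* = (8/7)/3 = 0.3810.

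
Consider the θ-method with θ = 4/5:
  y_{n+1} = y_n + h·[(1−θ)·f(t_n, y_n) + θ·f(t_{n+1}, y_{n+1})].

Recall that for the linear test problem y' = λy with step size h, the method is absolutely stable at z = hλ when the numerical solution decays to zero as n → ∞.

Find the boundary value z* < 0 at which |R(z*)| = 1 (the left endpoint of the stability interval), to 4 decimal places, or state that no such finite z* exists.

unbounded; (−∞, 0).

Test eqn y'=λy, z=hλ:
  y_{n+1} = y_n + z·[1/5·y_n + 4/5·y_{n+1}] ⇒ (1 − 4/5z)y_{n+1} = (1 + 1/5z)y_n
  Hence R(z) = (1 + 1/5z)/(1 − 4/5z).

Find x<0 with |R(x)|<1.
x=-0.5: |R|=0.6429
x=-2: |R|=0.2308
x=-10: |R|=0.1111
x=-100: |R|=0.2346
θ=4/5≥1/2 ⇒ |1+1/5x|<|1−4/5x| ∀x<0 ⇒ unbounded interval.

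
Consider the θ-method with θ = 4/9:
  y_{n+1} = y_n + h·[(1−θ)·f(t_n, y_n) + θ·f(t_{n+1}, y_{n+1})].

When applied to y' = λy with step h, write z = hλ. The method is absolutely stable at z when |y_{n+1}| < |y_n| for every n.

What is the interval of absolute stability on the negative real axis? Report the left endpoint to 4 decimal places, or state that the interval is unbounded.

Test eqn y'=λy, z=hλ:
  y_{n+1} = y_n + z·[5/9·y_n + 4/9·y_{n+1}] ⇒ (1 − 4/9z)y_{n+1} = (1 + 5/9z)y_n
  Hence R(z) = (1 + 5/9z)/(1 − 4/9z).

Need |R(x)|<1, x<0.
x=-0.38: |R|=0.6749
R=−1: 1+5/9x = −1+4/9x ⇒ -1/9x=2 ⇒ x=2/(-1/9)=-18.0000
Confirm numerically:
  x=-10.937: |R|=0.86610 <1
  x=-9.360: |R|=0.81395 <1
  x=-7.887: |R|=0.75059 <1
  x=-7.585: |R|=0.73526 <1
  x=-18.575: |R|=1.00690 >1
  x=-18.353: |R|=1.00428 >1
  x=-18.242: |R|=1.00295 >1
Stable set (-18.0000, 0).

(-18.0000, 0).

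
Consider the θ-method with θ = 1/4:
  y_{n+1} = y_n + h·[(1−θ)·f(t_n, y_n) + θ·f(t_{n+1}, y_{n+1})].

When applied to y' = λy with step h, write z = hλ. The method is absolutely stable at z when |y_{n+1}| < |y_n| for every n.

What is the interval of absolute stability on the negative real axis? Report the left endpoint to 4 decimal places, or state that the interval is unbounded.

(-4.0000, 0).

On y'=λy, z=hλ:
  y_{n+1} = y_n + z·[3/4·y_n + 1/4·y_{n+1}] ⇒ (1 − 1/4z)y_{n+1} = (1 + 3/4z)y_n
  ⇒ R(z) = (1 + 3/4z)/(1 − 1/4z).

Solve |R(x)|<1 on ℝ⁻.
x=-1.8: |R|=0.2414
R=−1: 1+3/4x = −1+1/4x ⇒ -1/2x=2 ⇒ x=2/(-1/2)=-4.0000
Confirm numerically:
  x=-2.744: |R|=0.62752 <1
  x=-2.378: |R|=0.49138 <1
  x=-2.088: |R|=0.37188 <1
  x=-4.428: |R|=1.10157 >1
  x=-4.033: |R|=1.00822 >1
Interval (-4.0000, 0).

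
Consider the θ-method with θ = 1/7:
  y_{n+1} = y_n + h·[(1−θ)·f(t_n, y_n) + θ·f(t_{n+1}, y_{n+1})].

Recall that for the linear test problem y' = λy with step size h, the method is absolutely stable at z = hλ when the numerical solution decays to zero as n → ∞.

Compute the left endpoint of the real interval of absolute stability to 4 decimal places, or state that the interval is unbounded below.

z* = -2.8000.

With y'=λy (z=hλ):
  y_{n+1} = y_n + z·[6/7·y_n + 1/7·y_{n+1}] ⇒ (1 − 1/7z)y_{n+1} = (1 + 6/7z)y_n
  ⇒ R(z) = (1 + 6/7z)/(1 − 1/7z).

Solve |R(x)|<1 on ℝ⁻.
x=-1.36: |R|=0.1388
R=−1: 1+6/7x = −1+1/7x ⇒ -5/7x=2 ⇒ x=2/(-5/7)=-2.8000
Confirm numerically:
  x=-2.637: |R|=0.91543 <1
  x=-1.764: |R|=0.40895 <1
  x=-1.701: |R|=0.36846 <1
  x=-3.192: |R|=1.19231 >1
  x=-3.128: |R|=1.16193 >1
So |R|<1 on (-2.8000, 0).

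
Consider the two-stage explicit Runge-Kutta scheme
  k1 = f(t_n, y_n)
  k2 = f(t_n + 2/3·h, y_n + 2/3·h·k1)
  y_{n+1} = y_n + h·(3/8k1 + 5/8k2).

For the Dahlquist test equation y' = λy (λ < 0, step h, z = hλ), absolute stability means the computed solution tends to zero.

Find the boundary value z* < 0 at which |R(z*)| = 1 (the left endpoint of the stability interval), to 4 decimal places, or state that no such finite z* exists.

On y'=λy, z=hλ:
  k1=λy_n ⇒ h·k1=z·y_n;  k2=λ(1+2/3z)y_n ⇒ h·k2=z(1+2/3z)y_n
  y_{n+1}/y_n = 1 + 3/8z + 5/8z(1+2/3z) = 1 + z + 5/12z²
  Hence R(z) = 1 + z + 5/12z².

Solve |R(x)|<1 on ℝ⁻.
x=-0.81: |R|=0.4634
R=1: x+5/12x²=0 ⇒ x=−12/5=-2.4000; min R=1−1/(4·5/12)=0.4000>−1
Confirm numerically:
  x=-2.128: |R|=0.75883 <1
  x=-2.025: |R|=0.68359 <1
  x=-1.652: |R|=0.48513 <1
  x=-1.005: |R|=0.41584 <1
  x=-2.986: |R|=1.72908 >1
  x=-2.908: |R|=1.61553 >1
  x=-2.825: |R|=1.50026 >1
Stable set (-2.4000, 0).

z* = -2.4000.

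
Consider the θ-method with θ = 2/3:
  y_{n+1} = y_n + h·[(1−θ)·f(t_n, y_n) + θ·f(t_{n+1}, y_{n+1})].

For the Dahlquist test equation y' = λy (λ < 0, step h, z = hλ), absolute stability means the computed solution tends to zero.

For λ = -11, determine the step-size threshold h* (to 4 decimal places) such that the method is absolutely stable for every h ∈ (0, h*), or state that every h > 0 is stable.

unbounded; (−∞, 0). Any h>0 works for λ=-11.

On y'=λy, z=hλ:
  y_{n+1} = y_n + z·[1/3·y_n + 2/3·y_{n+1}] ⇒ (1 − 2/3z)y_{n+1} = (1 + 1/3z)y_n
  R(z) = (1 + 1/3z)/(1 − 2/3z).

Need |R(x)|<1, x<0.
x=-1.06: |R|=0.3789
x=-2: |R|=0.1429
x=-10: |R|=0.3043
x=-100: |R|=0.4778
θ=2/3≥1/2 ⇒ |1+1/3x|<|1−2/3x| ∀x<0 ⇒ unbounded interval.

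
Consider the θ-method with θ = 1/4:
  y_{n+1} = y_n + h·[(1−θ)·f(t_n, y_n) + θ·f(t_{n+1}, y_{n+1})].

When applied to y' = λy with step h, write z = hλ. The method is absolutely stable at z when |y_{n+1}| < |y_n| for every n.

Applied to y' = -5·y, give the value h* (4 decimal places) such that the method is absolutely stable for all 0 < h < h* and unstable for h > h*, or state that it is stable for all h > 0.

With y'=λy (z=hλ):
  y_{n+1} = y_n + z·[3/4·y_n + 1/4·y_{n+1}] ⇒ (1 − 1/4z)y_{n+1} = (1 + 3/4z)y_n
  R(z) = (1 + 3/4z)/(1 − 1/4z).

Find x<0 with |R(x)|<1.
x=-0.35: |R|=0.6782
R=−1: 1+3/4x = −1+1/4x ⇒ -1/2x=2 ⇒ x=2/(-1/2)=-4.0000
Confirm numerically:
  x=-3.545: |R|=0.87939 <1
  x=-2.900: |R|=0.68116 <1
  x=-2.895: |R|=0.67948 <1
  x=-1.608: |R|=0.14693 <1
  x=-4.558: |R|=1.13040 >1
  x=-4.452: |R|=1.10696 >1
  x=-4.128: |R|=1.03150 >1
Interval (-4.0000, 0).

(-4.0000,0); λ=-5 ⇒ h* = (4)/5 = 0.8000.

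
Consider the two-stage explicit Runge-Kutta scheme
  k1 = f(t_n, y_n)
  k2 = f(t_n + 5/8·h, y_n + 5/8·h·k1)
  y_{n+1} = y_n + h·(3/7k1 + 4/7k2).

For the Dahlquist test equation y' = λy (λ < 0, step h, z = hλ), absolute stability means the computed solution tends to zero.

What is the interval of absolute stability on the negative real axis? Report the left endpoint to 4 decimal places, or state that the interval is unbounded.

(-2.8000, 0).

On y'=λy, z=hλ:
  k1=λy_n ⇒ h·k1=z·y_n;  k2=λ(1+5/8z)y_n ⇒ h·k2=z(1+5/8z)y_n
  y_{n+1}/y_n = 1 + 3/7z + 4/7z(1+5/8z) = 1 + z + 5/14z²
  ⇒ R(z) = 1 + z + 5/14z².

Boundary: |R(x)|=1, x<0.
x=-1.19: |R|=0.3158
R=1: x+5/14x²=0 ⇒ x=−14/5=-2.8000; min R=1−1/(4·5/14)=0.3000>−1
Confirm numerically:
  x=-2.279: |R|=0.57594 <1
  x=-2.255: |R|=0.56108 <1
  x=-2.159: |R|=0.50574 <1
  x=-1.373: |R|=0.30026 <1
  x=-3.318: |R|=1.61383 >1
  x=-3.062: |R|=1.28652 >1
Stable set (-2.8000, 0).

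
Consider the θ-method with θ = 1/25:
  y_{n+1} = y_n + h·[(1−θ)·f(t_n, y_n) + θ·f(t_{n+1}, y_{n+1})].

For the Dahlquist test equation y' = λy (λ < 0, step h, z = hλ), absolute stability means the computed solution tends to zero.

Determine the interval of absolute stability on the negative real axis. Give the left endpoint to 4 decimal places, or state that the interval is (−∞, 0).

(-2.1739, 0).

Set f=λy, z=hλ:
  y_{n+1} = y_n + z·[24/25·y_n + 1/25·y_{n+1}] ⇒ (1 − 1/25z)y_{n+1} = (1 + 24/25z)y_n
  Hence R(z) = (1 + 24/25z)/(1 − 1/25z).

Solve |R(x)|<1 on ℝ⁻.
x=-1.46: |R|=0.3794
R=−1: 1+24/25x = −1+1/25x ⇒ -23/25x=2 ⇒ x=2/(-23/25)=-2.1739
Confirm numerically:
  x=-2.086: |R|=0.92535 <1
  x=-1.780: |R|=0.66169 <1
  x=-1.350: |R|=0.28083 <1
  x=-0.920: |R|=0.11265 <1
  x=-2.692: |R|=1.43030 >1
  x=-2.566: |R|=1.32714 >1
Stable set (-2.1739, 0).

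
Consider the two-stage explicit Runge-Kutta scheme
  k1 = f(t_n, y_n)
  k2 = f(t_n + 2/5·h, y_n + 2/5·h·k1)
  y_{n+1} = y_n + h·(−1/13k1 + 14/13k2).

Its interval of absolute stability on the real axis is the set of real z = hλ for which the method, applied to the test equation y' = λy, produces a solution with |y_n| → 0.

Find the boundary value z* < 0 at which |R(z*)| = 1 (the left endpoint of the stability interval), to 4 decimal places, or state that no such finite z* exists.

Test eqn y'=λy, z=hλ:
  k1=λy_n ⇒ h·k1=z·y_n;  k2=λ(1+2/5z)y_n ⇒ h·k2=z(1+2/5z)y_n
  y_{n+1}/y_n = 1 − 1/13z + 14/13z(1+2/5z) = 1 + z + 28/65z²
  so R(z) = 1 + z + 28/65z².

Solve |R(x)|<1 on ℝ⁻.
x=-1.44: |R|=0.4532
R=1: x+28/65x²=0 ⇒ x=−65/28=-2.3214; min R=1−1/(4·28/65)=0.4196>−1
Confirm numerically:
  x=-1.888: |R|=0.64750 <1
  x=-1.445: |R|=0.45446 <1
  x=-1.120: |R|=0.42036 <1
  x=-1.057: |R|=0.42428 <1
  x=-2.770: |R|=1.53525 >1
  x=-2.708: |R|=1.45094 >1
Interval (-2.3214, 0).

z* = -2.3214.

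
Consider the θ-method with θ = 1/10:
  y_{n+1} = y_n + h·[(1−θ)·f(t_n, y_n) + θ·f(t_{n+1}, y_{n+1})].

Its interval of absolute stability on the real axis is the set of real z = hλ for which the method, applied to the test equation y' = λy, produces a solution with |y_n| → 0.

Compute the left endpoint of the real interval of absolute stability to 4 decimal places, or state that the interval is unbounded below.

With y'=λy (z=hλ):
  y_{n+1} = y_n + z·[9/10·y_n + 1/10·y_{n+1}] ⇒ (1 − 1/10z)y_{n+1} = (1 + 9/10z)y_n
  Hence R(z) = (1 + 9/10z)/(1 − 1/10z).

Need |R(x)|<1, x<0.
x=-0.42: |R|=0.5969
R=−1: 1+9/10x = −1+1/10x ⇒ -4/5x=2 ⇒ x=2/(-4/5)=-2.5000
Confirm numerically:
  x=-2.245: |R|=0.83340 <1
  x=-2.191: |R|=0.79723 <1
  x=-2.173: |R|=0.78510 <1
  x=-2.878: |R|=1.23482 >1
  x=-2.784: |R|=1.17772 >1
So |R|<1 on (-2.5000, 0).

left endpoint -2.5000.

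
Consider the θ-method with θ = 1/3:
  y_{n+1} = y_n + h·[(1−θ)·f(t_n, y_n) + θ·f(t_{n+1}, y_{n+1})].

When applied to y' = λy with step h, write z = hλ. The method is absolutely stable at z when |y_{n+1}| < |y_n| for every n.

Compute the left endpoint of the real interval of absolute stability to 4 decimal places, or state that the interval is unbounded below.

With y'=λy (z=hλ):
  y_{n+1} = y_n + z·[2/3·y_n + 1/3·y_{n+1}] ⇒ (1 − 1/3z)y_{n+1} = (1 + 2/3z)y_n
  Hence R(z) = (1 + 2/3z)/(1 − 1/3z).

Find x<0 with |R(x)|<1.
x=-1.1: |R|=0.1951
R=−1: 1+2/3x = −1+1/3x ⇒ -1/3x=2 ⇒ x=2/(-1/3)=-6.0000
Confirm numerically:
  x=-5.747: |R|=0.97108 <1
  x=-5.708: |R|=0.96647 <1
  x=-2.559: |R|=0.38100 <1
  x=-2.460: |R|=0.35165 <1
  x=-6.279: |R|=1.03007 >1
  x=-6.044: |R|=1.00487 >1
So |R|<1 on (-6.0000, 0).

z* = -6.0000.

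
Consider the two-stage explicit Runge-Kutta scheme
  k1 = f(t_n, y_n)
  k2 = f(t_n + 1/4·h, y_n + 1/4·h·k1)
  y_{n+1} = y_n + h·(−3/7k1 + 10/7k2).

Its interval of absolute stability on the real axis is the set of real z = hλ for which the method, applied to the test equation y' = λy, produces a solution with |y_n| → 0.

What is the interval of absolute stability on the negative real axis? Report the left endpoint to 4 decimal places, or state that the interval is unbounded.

On y'=λy, z=hλ:
  k1=λy_n ⇒ h·k1=z·y_n;  k2=λ(1+1/4z)y_n ⇒ h·k2=z(1+1/4z)y_n
  y_{n+1}/y_n = 1 − 3/7z + 10/7z(1+1/4z) = 1 + z + 5/14z²
  ⇒ R(z) = 1 + z + 5/14z².

Find x<0 with |R(x)|<1.
x=-0.49: |R|=0.5958
R=1: x+5/14x²=0 ⇒ x=−14/5=-2.8000; min R=1−1/(4·5/14)=0.3000>−1
Confirm numerically:
  x=-2.626: |R|=0.83681 <1
  x=-2.541: |R|=0.76496 <1
  x=-2.175: |R|=0.51451 <1
  x=-1.887: |R|=0.38470 <1
  x=-3.325: |R|=1.62344 >1
  x=-2.895: |R|=1.09822 >1
Stable set (-2.8000, 0).

(-2.8000, 0).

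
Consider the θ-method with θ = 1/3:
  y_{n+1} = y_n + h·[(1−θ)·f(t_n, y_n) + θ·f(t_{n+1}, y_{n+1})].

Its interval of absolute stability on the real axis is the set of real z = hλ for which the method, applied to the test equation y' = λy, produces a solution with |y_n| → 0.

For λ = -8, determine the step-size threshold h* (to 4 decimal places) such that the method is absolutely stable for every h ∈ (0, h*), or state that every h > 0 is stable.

On y'=λy, z=hλ:
  y_{n+1} = y_n + z·[2/3·y_n + 1/3·y_{n+1}] ⇒ (1 − 1/3z)y_{n+1} = (1 + 2/3z)y_n
  ⇒ R(z) = (1 + 2/3z)/(1 − 1/3z).

Boundary: |R(x)|=1, x<0.
x=-0.65: |R|=0.4658
R=−1: 1+2/3x = −1+1/3x ⇒ -1/3x=2 ⇒ x=2/(-1/3)=-6.0000
Confirm numerically:
  x=-5.436: |R|=0.93314 <1
  x=-4.803: |R|=0.84660 <1
  x=-3.319: |R|=0.57572 <1
  x=-2.932: |R|=0.48281 <1
  x=-6.575: |R|=1.06005 >1
  x=-6.530: |R|=1.05561 >1
Stable set (-6.0000, 0).

(-6.0000,0); λ=-8 ⇒ h* = (6)/8 = 0.7500.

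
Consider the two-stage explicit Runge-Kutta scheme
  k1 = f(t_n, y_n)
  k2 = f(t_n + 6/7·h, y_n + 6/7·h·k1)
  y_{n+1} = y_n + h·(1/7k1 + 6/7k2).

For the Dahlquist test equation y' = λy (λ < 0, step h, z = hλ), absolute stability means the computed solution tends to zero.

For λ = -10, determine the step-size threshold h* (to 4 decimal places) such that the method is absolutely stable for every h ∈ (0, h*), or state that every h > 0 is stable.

Set f=λy, z=hλ:
  k1=λy_n ⇒ h·k1=z·y_n;  k2=λ(1+6/7z)y_n ⇒ h·k2=z(1+6/7z)y_n
  y_{n+1}/y_n = 1 + 1/7z + 6/7z(1+6/7z) = 1 + z + 36/49z²
  R(z) = 1 + z + 36/49z².

Boundary: |R(x)|=1, x<0.
x=-1.07: |R|=0.7712
R=1: x+36/49x²=0 ⇒ x=−49/36=-1.3611; min R=1−1/(4·36/49)=0.6597>−1
Confirm numerically:
  x=-1.304: |R|=0.94529 <1
  x=-0.908: |R|=0.69773 <1
  x=-0.820: |R|=0.67401 <1
  x=-0.671: |R|=0.65979 <1
  x=-1.937: |R|=1.81955 >1
  x=-1.711: |R|=1.43983 >1
So |R|<1 on (-1.3611, 0).

(-1.3611,0); λ=-10 ⇒ h* = (49/36)/10 = 0.1361.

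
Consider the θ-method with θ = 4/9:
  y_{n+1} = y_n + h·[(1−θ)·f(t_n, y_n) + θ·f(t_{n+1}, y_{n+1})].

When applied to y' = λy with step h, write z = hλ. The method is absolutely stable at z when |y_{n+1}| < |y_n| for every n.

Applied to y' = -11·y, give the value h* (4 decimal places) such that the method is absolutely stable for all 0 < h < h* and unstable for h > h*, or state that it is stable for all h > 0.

(-18.0000,0); λ=-11 ⇒ h* = (18)/11 = 1.6364.

Set f=λy, z=hλ:
  y_{n+1} = y_n + z·[5/9·y_n + 4/9·y_{n+1}] ⇒ (1 − 4/9z)y_{n+1} = (1 + 5/9z)y_n
  Hence R(z) = (1 + 5/9z)/(1 − 4/9z).

Solve |R(x)|<1 on ℝ⁻.
x=-0.58: |R|=0.5389
R=−1: 1+5/9x = −1+4/9x ⇒ -1/9x=2 ⇒ x=2/(-1/9)=-18.0000
Confirm numerically:
  x=-15.276: |R|=0.96114 <1
  x=-10.684: |R|=0.85859 <1
  x=-7.800: |R|=0.74627 <1
  x=-18.593: |R|=1.00711 >1
  x=-18.550: |R|=1.00661 >1
  x=-18.370: |R|=1.00449 >1
Interval (-18.0000, 0).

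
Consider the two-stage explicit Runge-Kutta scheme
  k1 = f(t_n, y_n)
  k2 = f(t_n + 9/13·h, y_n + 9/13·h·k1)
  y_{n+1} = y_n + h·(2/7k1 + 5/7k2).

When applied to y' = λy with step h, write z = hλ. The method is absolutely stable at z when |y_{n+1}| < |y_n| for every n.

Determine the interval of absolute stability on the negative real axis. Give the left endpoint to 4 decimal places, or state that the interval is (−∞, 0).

z∈(-2.0222,0).

Test eqn y'=λy, z=hλ:
  k1=λy_n ⇒ h·k1=z·y_n;  k2=λ(1+9/13z)y_n ⇒ h·k2=z(1+9/13z)y_n
  y_{n+1}/y_n = 1 + 2/7z + 5/7z(1+9/13z) = 1 + z + 45/91z²
  ⇒ R(z) = 1 + z + 45/91z².

Find x<0 with |R(x)|<1.
x=-0.39: |R|=0.6852
R=1: x+45/91x²=0 ⇒ x=−91/45=-2.0222; min R=1−1/(4·45/91)=0.4944>−1
Confirm numerically:
  x=-1.544: |R|=0.63487 <1
  x=-1.408: |R|=0.57234 <1
  x=-1.004: |R|=0.49447 <1
  x=-2.378: |R|=1.41837 >1
  x=-2.160: |R|=1.14716 >1
  x=-2.124: |R|=1.10690 >1
Interval (-2.0222, 0).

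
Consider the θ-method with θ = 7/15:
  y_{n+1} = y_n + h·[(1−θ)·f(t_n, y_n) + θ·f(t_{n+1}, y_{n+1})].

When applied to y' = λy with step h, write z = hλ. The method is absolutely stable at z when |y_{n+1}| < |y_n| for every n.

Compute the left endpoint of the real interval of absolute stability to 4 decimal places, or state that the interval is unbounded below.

Set f=λy, z=hλ:
  y_{n+1} = y_n + z·[8/15·y_n + 7/15·y_{n+1}] ⇒ (1 − 7/15z)y_{n+1} = (1 + 8/15z)y_n
  R(z) = (1 + 8/15z)/(1 − 7/15z).

Solve |R(x)|<1 on ℝ⁻.
x=-1.65: |R|=0.0678
R=−1: 1+8/15x = −1+7/15x ⇒ -1/15x=2 ⇒ x=2/(-1/15)=-30.0000
Confirm numerically:
  x=-20.362: |R|=0.93882 <1
  x=-15.653: |R|=0.88483 <1
  x=-14.082: |R|=0.85984 <1
  x=-30.222: |R|=1.00098 >1
  x=-30.164: |R|=1.00073 >1
Stable set (-30.0000, 0).

left endpoint -30.0000.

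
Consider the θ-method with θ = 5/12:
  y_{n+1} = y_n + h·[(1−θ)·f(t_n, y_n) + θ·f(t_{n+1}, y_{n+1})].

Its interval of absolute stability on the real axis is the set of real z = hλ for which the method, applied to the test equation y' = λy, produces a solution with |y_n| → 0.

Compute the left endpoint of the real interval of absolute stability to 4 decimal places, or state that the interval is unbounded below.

Test eqn y'=λy, z=hλ:
  y_{n+1} = y_n + z·[7/12·y_n + 5/12·y_{n+1}] ⇒ (1 − 5/12z)y_{n+1} = (1 + 7/12z)y_n
  R(z) = (1 + 7/12z)/(1 − 5/12z).

Solve |R(x)|<1 on ℝ⁻.
x=-1.24: |R|=0.1824
R=−1: 1+7/12x = −1+5/12x ⇒ -1/6x=2 ⇒ x=2/(-1/6)=-12.0000
Confirm numerically:
  x=-10.252: |R|=0.94474 <1
  x=-6.674: |R|=0.76522 <1
  x=-6.651: |R|=0.76361 <1
  x=-12.518: |R|=1.01389 >1
  x=-12.468: |R|=1.01259 >1
  x=-12.233: |R|=1.00637 >1
So |R|<1 on (-12.0000, 0).

z* = -12.0000.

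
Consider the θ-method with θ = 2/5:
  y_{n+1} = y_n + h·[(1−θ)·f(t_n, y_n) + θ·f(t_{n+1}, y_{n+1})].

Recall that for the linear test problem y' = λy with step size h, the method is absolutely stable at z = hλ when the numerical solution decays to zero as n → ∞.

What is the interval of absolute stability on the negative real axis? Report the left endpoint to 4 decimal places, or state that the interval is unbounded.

(-10.0000, 0).

Set f=λy, z=hλ:
  y_{n+1} = y_n + z·[3/5·y_n + 2/5·y_{n+1}] ⇒ (1 − 2/5z)y_{n+1} = (1 + 3/5z)y_n
  R(z) = (1 + 3/5z)/(1 − 2/5z).

Need |R(x)|<1, x<0.
x=-0.86: |R|=0.3601
R=−1: 1+3/5x = −1+2/5x ⇒ -1/5x=2 ⇒ x=2/(-1/5)=-10.0000
Confirm numerically:
  x=-8.939: |R|=0.95362 <1
  x=-8.843: |R|=0.94900 <1
  x=-6.140: |R|=0.77662 <1
  x=-4.973: |R|=0.66366 <1
  x=-10.484: |R|=1.01864 >1
  x=-10.238: |R|=1.00934 >1
  x=-10.123: |R|=1.00487 >1
Stable set (-10.0000, 0).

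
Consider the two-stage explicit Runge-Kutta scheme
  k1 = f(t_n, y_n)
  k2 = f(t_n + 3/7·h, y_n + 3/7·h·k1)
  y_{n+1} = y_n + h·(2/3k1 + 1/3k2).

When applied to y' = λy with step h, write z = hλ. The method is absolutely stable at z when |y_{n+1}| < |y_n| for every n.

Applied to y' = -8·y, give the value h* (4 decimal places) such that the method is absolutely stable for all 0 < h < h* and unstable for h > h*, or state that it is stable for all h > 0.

(-7.0000,0); λ=-8 ⇒ h* = (7)/8 = 0.8750.

Set f=λy, z=hλ:
  k1=λy_n ⇒ h·k1=z·y_n;  k2=λ(1+3/7z)y_n ⇒ h·k2=z(1+3/7z)y_n
  y_{n+1}/y_n = 1 + 2/3z + 1/3z(1+3/7z) = 1 + z + 1/7z²
  ⇒ R(z) = 1 + z + 1/7z².

Solve |R(x)|<1 on ℝ⁻.
x=-0.55: |R|=0.4932
R=1: x+1/7x²=0 ⇒ x=−7=-7.0000; min R=1−1/(4·1/7)=-0.7500>−1
Confirm numerically:
  x=-5.400: |R|=0.23429 <1
  x=-5.332: |R|=0.27054 <1
  x=-3.043: |R|=0.72016 <1
  x=-7.322: |R|=1.33681 >1
  x=-7.233: |R|=1.24076 >1
Stable set (-7.0000, 0).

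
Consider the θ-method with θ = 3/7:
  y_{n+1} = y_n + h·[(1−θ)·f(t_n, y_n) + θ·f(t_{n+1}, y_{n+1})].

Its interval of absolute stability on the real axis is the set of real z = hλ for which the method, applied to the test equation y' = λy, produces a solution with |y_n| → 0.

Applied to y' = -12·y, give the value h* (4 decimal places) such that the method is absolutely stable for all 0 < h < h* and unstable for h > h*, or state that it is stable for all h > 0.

(-14.0000,0); λ=-12 ⇒ h* = (14)/12 = 1.1667.

Test eqn y'=λy, z=hλ:
  y_{n+1} = y_n + z·[4/7·y_n + 3/7·y_{n+1}] ⇒ (1 − 3/7z)y_{n+1} = (1 + 4/7z)y_n
  Hence R(z) = (1 + 4/7z)/(1 − 3/7z).

Boundary: |R(x)|=1, x<0.
x=-0.91: |R|=0.3453
R=−1: 1+4/7x = −1+3/7x ⇒ -1/7x=2 ⇒ x=2/(-1/7)=-14.0000
Confirm numerically:
  x=-11.963: |R|=0.95251 <1
  x=-10.979: |R|=0.92436 <1
  x=-7.397: |R|=0.77380 <1
  x=-5.816: |R|=0.66525 <1
  x=-14.565: |R|=1.01115 >1
  x=-14.359: |R|=1.00717 >1
Stable set (-14.0000, 0).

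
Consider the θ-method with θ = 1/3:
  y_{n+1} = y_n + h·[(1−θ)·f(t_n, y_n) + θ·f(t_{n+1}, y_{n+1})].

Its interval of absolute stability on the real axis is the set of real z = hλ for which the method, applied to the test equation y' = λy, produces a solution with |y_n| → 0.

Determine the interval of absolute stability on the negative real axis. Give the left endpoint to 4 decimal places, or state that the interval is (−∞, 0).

Test eqn y'=λy, z=hλ:
  y_{n+1} = y_n + z·[2/3·y_n + 1/3·y_{n+1}] ⇒ (1 − 1/3z)y_{n+1} = (1 + 2/3z)y_n
  ⇒ R(z) = (1 + 2/3z)/(1 − 1/3z).

Boundary: |R(x)|=1, x<0.
x=-0.43: |R|=0.6239
R=−1: 1+2/3x = −1+1/3x ⇒ -1/3x=2 ⇒ x=2/(-1/3)=-6.0000
Confirm numerically:
  x=-5.124: |R|=0.89217 <1
  x=-5.036: |R|=0.88004 <1
  x=-3.088: |R|=0.52168 <1
  x=-2.500: |R|=0.36364 <1
  x=-6.437: |R|=1.04631 >1
  x=-6.429: |R|=1.04550 >1
  x=-6.404: |R|=1.04296 >1
Stable set (-6.0000, 0).

(-6.0000, 0).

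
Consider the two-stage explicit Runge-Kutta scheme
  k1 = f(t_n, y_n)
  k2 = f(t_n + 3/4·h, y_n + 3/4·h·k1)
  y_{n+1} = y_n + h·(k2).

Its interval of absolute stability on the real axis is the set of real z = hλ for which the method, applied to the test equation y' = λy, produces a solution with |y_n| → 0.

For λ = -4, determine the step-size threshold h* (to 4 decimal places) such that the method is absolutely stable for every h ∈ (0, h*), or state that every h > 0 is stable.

(-1.3333,0); λ=-4 ⇒ h* = (4/3)/4 = 0.3333.

Test eqn y'=λy, z=hλ:
  k1=λy_n ⇒ h·k1=z·y_n;  k2=λ(1+3/4z)y_n ⇒ h·k2=z(1+3/4z)y_n
  y_{n+1}/y_n = 1 + z(1+3/4z) = 1 + z + 3/4z²
  so R(z) = 1 + z + 3/4z².

Find x<0 with |R(x)|<1.
x=-1.73: |R|=1.5147
R=1: x+3/4x²=0 ⇒ x=−4/3=-1.3333; min R=1−1/(4·3/4)=0.6667>−1
Confirm numerically:
  x=-1.284: |R|=0.95249 <1
  x=-1.259: |R|=0.92981 <1
  x=-0.896: |R|=0.70611 <1
  x=-0.835: |R|=0.68792 <1
  x=-1.485: |R|=1.16892 >1
  x=-1.465: |R|=1.14467 >1
Stable set (-1.3333, 0).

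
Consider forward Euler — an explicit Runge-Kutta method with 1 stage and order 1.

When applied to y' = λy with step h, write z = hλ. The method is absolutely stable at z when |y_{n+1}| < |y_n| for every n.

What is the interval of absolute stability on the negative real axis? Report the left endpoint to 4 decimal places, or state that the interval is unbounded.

With y'=λy (z=hλ):
  order 1, 1-stage ⇒ R(z)=1+z
  (e.g. R(-0.33)=0.67000, |R|=0.67000)

Boundary: |R(x)|=1, x<0.
x=-0.33: |R|=0.6700
|R(-2.05)|=1.0500 |R(-1.3)|=0.3000 |R(-0.9)|=0.1000
Bisect:
  x_lo=-2.5675 |R|=1.5675  x_hi=-0.3392 |R|=0.6608
  mid=-1.45336 |R|=0.45336 →hi
  mid=-2.01045 |R|=1.01045 →lo
  mid=-1.73191 |R|=0.73191 →hi
  mid=-1.87118 |R|=0.87118 →hi
  mid=-1.94082 |R|=0.94082 →hi
  mid=-1.97564 |R|=0.97564 →hi
  mid=-1.99304 |R|=0.99304 →hi
  mid=-2.00175 |R|=1.00175 →lo
  mid=-1.99740 |R|=0.99740 →hi
  mid=-1.99957 |R|=0.99957 →hi
  ...
  [-2.00012,-1.99998] ⇒ x*=-2.0000
So |R|<1 on (-2.0000, 0).

(-2.0000, 0).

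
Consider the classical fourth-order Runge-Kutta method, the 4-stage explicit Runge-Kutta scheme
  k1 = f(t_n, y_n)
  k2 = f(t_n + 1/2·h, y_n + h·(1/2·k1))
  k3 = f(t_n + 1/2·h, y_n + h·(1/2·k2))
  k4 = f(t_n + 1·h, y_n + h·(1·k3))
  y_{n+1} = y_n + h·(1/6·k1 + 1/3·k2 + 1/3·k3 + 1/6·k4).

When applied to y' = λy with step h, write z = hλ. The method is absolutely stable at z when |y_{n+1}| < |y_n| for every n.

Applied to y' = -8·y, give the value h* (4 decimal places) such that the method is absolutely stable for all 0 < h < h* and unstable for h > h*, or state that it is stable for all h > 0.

With y'=λy (z=hλ):
  order 4, 4-stage ⇒ R(z)=1+z+z^2/2+z^3/6+z^4/24
  (e.g. R(-1.16)=0.32809, |R|=0.32809)

Need |R(x)|<1, x<0.
x=-1.16: |R|=0.3281
|R(-3.01)|=1.3951 |R(-2.59)|=0.7433 |R(-1.36)|=0.2881
Bisect:
  x_lo=-3.4695 |R|=2.6262  x_hi=-0.2192 |R|=0.8031
  mid=-1.84438 |R|=0.29297 →hi
  mid=-2.65696 |R|=0.82314 →hi
  mid=-3.06325 |R|=1.50658 →lo
  mid=-2.86011 |R|=1.11878 →lo
  mid=-2.75853 |R|=0.96040 →hi
  mid=-2.80932 |R|=1.03683 →lo
  mid=-2.78393 |R|=0.99794 →hi
  mid=-2.79662 |R|=1.01722 →lo
  mid=-2.79027 |R|=1.00754 →lo
  mid=-2.78710 |R|=1.00273 →lo
  ...
  [-2.78531,-2.78512] ⇒ x*=-2.7853
So |R|<1 on (-2.7853, 0).

(-2.7853,0); λ=-8 ⇒ h* = 0.3482.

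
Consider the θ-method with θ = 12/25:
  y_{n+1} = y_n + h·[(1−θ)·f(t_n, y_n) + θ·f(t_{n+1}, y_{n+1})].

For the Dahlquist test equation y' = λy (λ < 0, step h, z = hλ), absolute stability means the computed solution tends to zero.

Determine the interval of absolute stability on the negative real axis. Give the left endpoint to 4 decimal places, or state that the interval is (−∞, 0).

z∈(-50.0000,0).

Set f=λy, z=hλ:
  y_{n+1} = y_n + z·[13/25·y_n + 12/25·y_{n+1}] ⇒ (1 − 12/25z)y_{n+1} = (1 + 13/25z)y_n
  Hence R(z) = (1 + 13/25z)/(1 − 12/25z).

Find x<0 with |R(x)|<1.
x=-0.6: |R|=0.5342
R=−1: 1+13/25x = −1+12/25x ⇒ -1/25x=2 ⇒ x=2/(-1/25)=-50.0000
Confirm numerically:
  x=-42.111: |R|=0.98512 <1
  x=-37.765: |R|=0.97441 <1
  x=-28.011: |R|=0.93911 <1
  x=-50.471: |R|=1.00075 >1
  x=-50.293: |R|=1.00047 >1
Stable set (-50.0000, 0).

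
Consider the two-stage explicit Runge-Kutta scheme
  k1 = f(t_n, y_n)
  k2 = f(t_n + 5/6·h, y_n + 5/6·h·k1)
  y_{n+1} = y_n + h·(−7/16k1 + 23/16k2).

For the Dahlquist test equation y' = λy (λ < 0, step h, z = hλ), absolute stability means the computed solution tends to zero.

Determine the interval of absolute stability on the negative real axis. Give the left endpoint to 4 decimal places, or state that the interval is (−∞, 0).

z∈(-0.8348,0).

On y'=λy, z=hλ:
  k1=λy_n ⇒ h·k1=z·y_n;  k2=λ(1+5/6z)y_n ⇒ h·k2=z(1+5/6z)y_n
  y_{n+1}/y_n = 1 − 7/16z + 23/16z(1+5/6z) = 1 + z + 115/96z²
  so R(z) = 1 + z + 115/96z².

Boundary: |R(x)|=1, x<0.
x=-1.39: |R|=1.9245
R=1: x+115/96x²=0 ⇒ x=−96/115=-0.8348; min R=1−1/(4·115/96)=0.7913>−1
Confirm numerically:
  x=-0.767: |R|=0.93772 <1
  x=-0.582: |R|=0.82376 <1
  x=-0.527: |R|=0.80570 <1
  x=-0.441: |R|=0.79197 <1
  x=-1.403: |R|=1.95499 >1
  x=-1.194: |R|=1.51379 >1
  x=-1.091: |R|=1.33486 >1
Interval (-0.8348, 0).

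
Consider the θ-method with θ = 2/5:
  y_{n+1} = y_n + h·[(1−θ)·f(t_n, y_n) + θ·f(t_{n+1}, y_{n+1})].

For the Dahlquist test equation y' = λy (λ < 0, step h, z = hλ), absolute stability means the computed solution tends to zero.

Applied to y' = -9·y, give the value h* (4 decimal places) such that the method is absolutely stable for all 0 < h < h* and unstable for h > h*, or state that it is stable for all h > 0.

With y'=λy (z=hλ):
  y_{n+1} = y_n + z·[3/5·y_n + 2/5·y_{n+1}] ⇒ (1 − 2/5z)y_{n+1} = (1 + 3/5z)y_n
  so R(z) = (1 + 3/5z)/(1 − 2/5z).

Need |R(x)|<1, x<0.
x=-0.39: |R|=0.6626
R=−1: 1+3/5x = −1+2/5x ⇒ -1/5x=2 ⇒ x=2/(-1/5)=-10.0000
Confirm numerically:
  x=-9.979: |R|=0.99916 <1
  x=-9.245: |R|=0.96786 <1
  x=-6.144: |R|=0.77696 <1
  x=-5.643: |R|=0.73247 <1
  x=-10.337: |R|=1.01313 >1
  x=-10.192: |R|=1.00756 >1
  x=-10.059: |R|=1.00235 >1
Interval (-10.0000, 0).

(-10.0000,0); λ=-9 ⇒ h* = (10)/9 = 1.1111.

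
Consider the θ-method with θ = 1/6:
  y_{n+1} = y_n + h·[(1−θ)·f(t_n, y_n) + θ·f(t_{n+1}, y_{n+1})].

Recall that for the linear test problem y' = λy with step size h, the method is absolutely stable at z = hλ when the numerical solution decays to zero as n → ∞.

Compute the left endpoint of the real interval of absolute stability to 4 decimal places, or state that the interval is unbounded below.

With y'=λy (z=hλ):
  y_{n+1} = y_n + z·[5/6·y_n + 1/6·y_{n+1}] ⇒ (1 − 1/6z)y_{n+1} = (1 + 5/6z)y_n
  Hence R(z) = (1 + 5/6z)/(1 − 1/6z).

Find x<0 with |R(x)|<1.
x=-1.64: |R|=0.2880
R=−1: 1+5/6x = −1+1/6x ⇒ -2/3x=2 ⇒ x=2/(-2/3)=-3.0000
Confirm numerically:
  x=-2.773: |R|=0.89650 <1
  x=-2.640: |R|=0.83333 <1
  x=-2.455: |R|=0.74216 <1
  x=-2.397: |R|=0.71275 <1
  x=-3.567: |R|=1.23706 >1
  x=-3.087: |R|=1.03830 >1
So |R|<1 on (-3.0000, 0).

z* = -3.0000.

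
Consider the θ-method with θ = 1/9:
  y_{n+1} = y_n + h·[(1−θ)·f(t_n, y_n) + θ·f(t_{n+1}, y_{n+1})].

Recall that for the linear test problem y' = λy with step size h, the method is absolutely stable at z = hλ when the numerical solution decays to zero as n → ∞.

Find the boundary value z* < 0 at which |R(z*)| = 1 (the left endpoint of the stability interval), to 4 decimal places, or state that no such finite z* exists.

Test eqn y'=λy, z=hλ:
  y_{n+1} = y_n + z·[8/9·y_n + 1/9·y_{n+1}] ⇒ (1 − 1/9z)y_{n+1} = (1 + 8/9z)y_n
  Hence R(z) = (1 + 8/9z)/(1 − 1/9z).

Find x<0 with |R(x)|<1.
x=-1.67: |R|=0.4086
R=−1: 1+8/9x = −1+1/9x ⇒ -7/9x=2 ⇒ x=2/(-7/9)=-2.5714
Confirm numerically:
  x=-2.470: |R|=0.93810 <1
  x=-2.297: |R|=0.82995 <1
  x=-2.137: |R|=0.72695 <1
  x=-2.943: |R|=1.21778 >1
  x=-2.823: |R|=1.14895 >1
  x=-2.669: |R|=1.05853 >1
Interval (-2.5714, 0).

left endpoint -2.5714.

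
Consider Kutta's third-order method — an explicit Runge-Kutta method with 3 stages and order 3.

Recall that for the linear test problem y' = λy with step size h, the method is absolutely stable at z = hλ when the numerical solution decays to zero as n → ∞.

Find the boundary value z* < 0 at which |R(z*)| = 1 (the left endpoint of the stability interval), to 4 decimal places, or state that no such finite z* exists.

left endpoint -2.5127.

Set f=λy, z=hλ:
  order 3, 3-stage ⇒ R(z)=1+z+z^2/2+z^3/6
  (e.g. R(-0.79)=0.43988, |R|=0.43988)

Need |R(x)|<1, x<0.
x=-0.79: |R|=0.4399
|R(-1.84)|=0.1855 |R(-1.81)|=0.1602 |R(-0.95)|=0.3584
Bisect:
  x_lo=-3.2540 |R|=2.7022  x_hi=-0.1992 |R|=0.8194
  mid=-1.72657 |R|=0.09388 →hi
  mid=-2.49028 |R|=0.96345 →hi
  mid=-2.87214 |R|=1.69634 →lo
  mid=-2.68121 |R|=1.29925 →lo
  mid=-2.58575 |R|=1.12412 →lo
  mid=-2.53801 |R|=1.04203 →lo
  mid=-2.51415 |R|=1.00231 →lo
  mid=-2.50222 |R|=0.98277 →hi
  mid=-2.50818 |R|=0.99251 →hi
  mid=-2.51116 |R|=0.99740 →hi
  ...
  [-2.51284,-2.51266] ⇒ x*=-2.5127
Stable set (-2.5127, 0).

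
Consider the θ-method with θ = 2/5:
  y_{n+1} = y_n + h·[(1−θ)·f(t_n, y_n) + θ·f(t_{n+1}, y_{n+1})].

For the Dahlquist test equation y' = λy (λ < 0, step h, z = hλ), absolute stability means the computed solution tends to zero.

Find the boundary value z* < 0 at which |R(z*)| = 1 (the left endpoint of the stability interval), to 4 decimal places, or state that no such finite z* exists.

left endpoint -10.0000.

On y'=λy, z=hλ:
  y_{n+1} = y_n + z·[3/5·y_n + 2/5·y_{n+1}] ⇒ (1 − 2/5z)y_{n+1} = (1 + 3/5z)y_n
  ⇒ R(z) = (1 + 3/5z)/(1 − 2/5z).

Boundary: |R(x)|=1, x<0.
x=-0.88: |R|=0.3491
R=−1: 1+3/5x = −1+2/5x ⇒ -1/5x=2 ⇒ x=2/(-1/5)=-10.0000
Confirm numerically:
  x=-7.536: |R|=0.87724 <1
  x=-6.023: |R|=0.76669 <1
  x=-5.721: |R|=0.73975 <1
  x=-4.509: |R|=0.60829 <1
  x=-10.469: |R|=1.01808 >1
  x=-10.111: |R|=1.00440 >1
Interval (-10.0000, 0).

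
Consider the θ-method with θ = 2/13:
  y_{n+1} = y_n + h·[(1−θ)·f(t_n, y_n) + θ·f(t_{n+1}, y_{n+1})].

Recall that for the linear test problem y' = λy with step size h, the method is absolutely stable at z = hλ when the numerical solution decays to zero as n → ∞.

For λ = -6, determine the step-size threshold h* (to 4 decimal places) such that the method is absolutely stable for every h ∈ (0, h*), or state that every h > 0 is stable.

(-2.8889,0); λ=-6 ⇒ h* = (26/9)/6 = 0.4815.

Set f=λy, z=hλ:
  y_{n+1} = y_n + z·[11/13·y_n + 2/13·y_{n+1}] ⇒ (1 − 2/13z)y_{n+1} = (1 + 11/13z)y_n
  so R(z) = (1 + 11/13z)/(1 − 2/13z).

Find x<0 with |R(x)|<1.
x=-1.38: |R|=0.1383
R=−1: 1+11/13x = −1+2/13x ⇒ -9/13x=2 ⇒ x=2/(-9/13)=-2.8889
Confirm numerically:
  x=-2.195: |R|=0.64089 <1
  x=-1.925: |R|=0.48516 <1
  x=-1.359: |R|=0.12400 <1
  x=-3.203: |R|=1.14568 >1
  x=-3.070: |R|=1.08516 >1
Interval (-2.8889, 0).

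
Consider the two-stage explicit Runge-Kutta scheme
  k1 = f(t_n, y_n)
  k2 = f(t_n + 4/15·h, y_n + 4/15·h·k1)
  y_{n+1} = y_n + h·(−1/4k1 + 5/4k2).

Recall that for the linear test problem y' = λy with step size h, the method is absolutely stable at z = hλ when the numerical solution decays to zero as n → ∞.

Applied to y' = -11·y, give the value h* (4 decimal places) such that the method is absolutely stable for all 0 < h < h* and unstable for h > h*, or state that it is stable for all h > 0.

(-3.0000,0); λ=-11 ⇒ h* = (3)/11 = 0.2727.

On y'=λy, z=hλ:
  k1=λy_n ⇒ h·k1=z·y_n;  k2=λ(1+4/15z)y_n ⇒ h·k2=z(1+4/15z)y_n
  y_{n+1}/y_n = 1 − 1/4z + 5/4z(1+4/15z) = 1 + z + 1/3z²
  R(z) = 1 + z + 1/3z².

Find x<0 with |R(x)|<1.
x=-0.57: |R|=0.5383
R=1: x+1/3x²=0 ⇒ x=−3=-3.0000; min R=1−1/(4·1/3)=0.2500>−1
Confirm numerically:
  x=-1.790: |R|=0.27803 <1
  x=-1.640: |R|=0.25653 <1
  x=-1.637: |R|=0.25626 <1
  x=-3.504: |R|=1.58867 >1
  x=-3.192: |R|=1.20429 >1
Interval (-3.0000, 0).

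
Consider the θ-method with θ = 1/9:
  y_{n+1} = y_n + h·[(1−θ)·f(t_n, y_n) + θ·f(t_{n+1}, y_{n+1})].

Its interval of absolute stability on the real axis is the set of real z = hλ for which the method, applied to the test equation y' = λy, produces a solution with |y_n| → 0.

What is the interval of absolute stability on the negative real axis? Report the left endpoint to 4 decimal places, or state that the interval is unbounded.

Set f=λy, z=hλ:
  y_{n+1} = y_n + z·[8/9·y_n + 1/9·y_{n+1}] ⇒ (1 − 1/9z)y_{n+1} = (1 + 8/9z)y_n
  so R(z) = (1 + 8/9z)/(1 − 1/9z).

Solve |R(x)|<1 on ℝ⁻.
x=-0.54: |R|=0.4906
R=−1: 1+8/9x = −1+1/9x ⇒ -7/9x=2 ⇒ x=2/(-7/9)=-2.5714
Confirm numerically:
  x=-2.084: |R|=0.69217 <1
  x=-1.845: |R|=0.53112 <1
  x=-1.630: |R|=0.38006 <1
  x=-1.540: |R|=0.31499 <1
  x=-3.054: |R|=1.28024 >1
  x=-2.771: |R|=1.11868 >1
Stable set (-2.5714, 0).

z∈(-2.5714,0).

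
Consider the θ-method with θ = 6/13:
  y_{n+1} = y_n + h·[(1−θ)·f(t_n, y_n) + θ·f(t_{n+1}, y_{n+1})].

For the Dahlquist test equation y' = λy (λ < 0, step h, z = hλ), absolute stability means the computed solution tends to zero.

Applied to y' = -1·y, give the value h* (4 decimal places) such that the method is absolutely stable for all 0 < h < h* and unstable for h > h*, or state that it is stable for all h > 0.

Set f=λy, z=hλ:
  y_{n+1} = y_n + z·[7/13·y_n + 6/13·y_{n+1}] ⇒ (1 − 6/13z)y_{n+1} = (1 + 7/13z)y_n
  ⇒ R(z) = (1 + 7/13z)/(1 − 6/13z).

Need |R(x)|<1, x<0.
x=-0.86: |R|=0.3844
R=−1: 1+7/13x = −1+6/13x ⇒ -1/13x=2 ⇒ x=2/(-1/13)=-26.0000
Confirm numerically:
  x=-24.811: |R|=0.99265 <1
  x=-17.551: |R|=0.92858 <1
  x=-17.016: |R|=0.92194 <1
  x=-26.488: |R|=1.00284 >1
  x=-26.356: |R|=1.00208 >1
  x=-26.290: |R|=1.00170 >1
So |R|<1 on (-26.0000, 0).

(-26.0000,0); λ=-1 ⇒ h* = (26)/1 = 26.0000.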